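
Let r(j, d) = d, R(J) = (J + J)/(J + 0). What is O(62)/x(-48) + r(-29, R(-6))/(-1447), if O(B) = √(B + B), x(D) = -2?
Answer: -2/1447 - √31 ≈ -5.5691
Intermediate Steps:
R(J) = 2 (R(J) = (2*J)/J = 2)
O(B) = √2*√B (O(B) = √(2*B) = √2*√B)
O(62)/x(-48) + r(-29, R(-6))/(-1447) = (√2*√62)/(-2) + 2/(-1447) = (2*√31)*(-½) + 2*(-1/1447) = -√31 - 2/1447 = -2/1447 - √31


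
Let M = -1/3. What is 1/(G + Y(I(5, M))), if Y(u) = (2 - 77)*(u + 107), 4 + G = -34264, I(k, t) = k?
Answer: -1/42668 ≈ -2.3437e-5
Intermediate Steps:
M = -⅓ (M = -1*⅓ = -⅓ ≈ -0.33333)
G = -34268 (G = -4 - 34264 = -34268)
Y(u) = -8025 - 75*u (Y(u) = -75*(107 + u) = -8025 - 75*u)
1/(G + Y(I(5, M))) = 1/(-34268 + (-8025 - 75*5)) = 1/(-34268 + (-8025 - 375)) = 1/(-34268 - 8400) = 1/(-42668) = -1/42668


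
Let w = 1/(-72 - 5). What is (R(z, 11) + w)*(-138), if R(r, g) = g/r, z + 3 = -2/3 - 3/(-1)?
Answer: 175467/77 ≈ 2278.8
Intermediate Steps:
z = -⅔ (z = -3 + (-2/3 - 3/(-1)) = -3 + (-2*⅓ - 3*(-1)) = -3 + (-⅔ + 3) = -3 + 7/3 = -⅔ ≈ -0.66667)
w = -1/77 (w = 1/(-77) = -1/77 ≈ -0.012987)
(R(z, 11) + w)*(-138) = (11/(-⅔) - 1/77)*(-138) = (11*(-3/2) - 1/77)*(-138) = (-33/2 - 1/77)*(-138) = -2543/154*(-138) = 175467/77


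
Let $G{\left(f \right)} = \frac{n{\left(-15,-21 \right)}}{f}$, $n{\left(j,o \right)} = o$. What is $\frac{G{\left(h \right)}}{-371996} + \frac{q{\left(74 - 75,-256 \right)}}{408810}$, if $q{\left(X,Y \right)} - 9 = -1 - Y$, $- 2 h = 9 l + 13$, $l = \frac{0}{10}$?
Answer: $\frac{104960021}{164748658490} \approx 0.00063709$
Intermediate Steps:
$l = 0$ ($l = 0 \cdot \frac{1}{10} = 0$)
$h = - \frac{13}{2}$ ($h = - \frac{9 \cdot 0 + 13}{2} = - \frac{0 + 13}{2} = \left(- \frac{1}{2}\right) 13 = - \frac{13}{2} \approx -6.5$)
$G{\left(f \right)} = - \frac{21}{f}$
$q{\left(X,Y \right)} = 8 - Y$ ($q{\left(X,Y \right)} = 9 - \left(1 + Y\right) = 8 - Y$)
$\frac{G{\left(h \right)}}{-371996} + \frac{q{\left(74 - 75,-256 \right)}}{408810} = \frac{\left(-21\right) \frac{1}{- \frac{13}{2}}}{-371996} + \frac{8 - -256}{408810} = \left(-21\right) \left(- \frac{2}{13}\right) \left(- \frac{1}{371996}\right) + \left(8 + 256\right) \frac{1}{408810} = \frac{42}{13} \left(- \frac{1}{371996}\right) + 264 \cdot \frac{1}{408810} = - \frac{21}{2417974} + \frac{44}{68135} = \frac{104960021}{164748658490}$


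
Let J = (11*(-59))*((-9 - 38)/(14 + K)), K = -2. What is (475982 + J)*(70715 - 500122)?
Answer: -2465778233809/12 ≈ -2.0548e+11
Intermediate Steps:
J = 30503/12 (J = (11*(-59))*((-9 - 38)/(14 - 2)) = -(-30503)/12 = -649*(-47/12) = 30503/12 ≈ 2541.9)
(475982 + J)*(70715 - 500122) = (475982 + 30503/12)*(70715 - 500122) = (5742287/12)*(-429407) = -2465778233809/12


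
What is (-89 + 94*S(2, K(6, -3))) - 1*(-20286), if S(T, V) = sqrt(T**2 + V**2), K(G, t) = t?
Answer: 20197 + 94*sqrt(13) ≈ 20536.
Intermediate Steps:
(-89 + 94*S(2, K(6, -3))) - 1*(-20286) = (-89 + 94*sqrt(2**2 + (-3)**2)) - 1*(-20286) = (-89 + 94*sqrt(4 + 9)) + 20286 = (-89 + 94*sqrt(13)) + 20286 = 20197 + 94*sqrt(13)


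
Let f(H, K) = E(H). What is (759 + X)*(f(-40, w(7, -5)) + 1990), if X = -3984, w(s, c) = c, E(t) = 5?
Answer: -6433875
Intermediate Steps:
f(H, K) = 5
(759 + X)*(f(-40, w(7, -5)) + 1990) = (759 - 3984)*(5 + 1990) = -3225*1995 = -6433875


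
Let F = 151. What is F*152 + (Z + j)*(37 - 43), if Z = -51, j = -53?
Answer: 23576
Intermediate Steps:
F*152 + (Z + j)*(37 - 43) = 151*152 + (-51 - 53)*(37 - 43) = 22952 - 104*(-6) = 22952 + 624 = 23576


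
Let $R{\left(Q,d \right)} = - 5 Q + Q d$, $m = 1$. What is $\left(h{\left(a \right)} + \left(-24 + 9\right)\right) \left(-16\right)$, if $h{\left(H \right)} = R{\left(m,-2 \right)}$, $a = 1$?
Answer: $352$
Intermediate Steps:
$h{\left(H \right)} = -7$ ($h{\left(H \right)} = 1 \left(-5 - 2\right) = 1 \left(-7\right) = -7$)
$\left(h{\left(a \right)} + \left(-24 + 9\right)\right) \left(-16\right) = \left(-7 + \left(-24 + 9\right)\right) \left(-16\right) = \left(-7 - 15\right) \left(-16\right) = \left(-22\right) \left(-16\right) = 352$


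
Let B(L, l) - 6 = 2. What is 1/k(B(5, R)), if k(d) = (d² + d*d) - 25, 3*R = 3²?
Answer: 1/103 ≈ 0.0097087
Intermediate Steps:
R = 3 (R = (⅓)*3² = (⅓)*9 = 3)
B(L, l) = 8 (B(L, l) = 6 + 2 = 8)
k(d) = -25 + 2*d² (k(d) = (d² + d²) - 25 = 2*d² - 25 = -25 + 2*d²)
1/k(B(5, R)) = 1/(-25 + 2*8²) = 1/(-25 + 2*64) = 1/(-25 + 128) = 1/103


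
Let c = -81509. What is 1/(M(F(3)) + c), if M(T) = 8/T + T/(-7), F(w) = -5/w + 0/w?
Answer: -105/8558924 ≈ -1.2268e-5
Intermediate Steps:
F(w) = -5/w (F(w) = -5/w + 0 = -5/w)
M(T) = 8/T - T/7 (M(T) = 8/T + T*(-⅐) = 8/T - T/7)
1/(M(F(3)) + c) = 1/((8/((-5/3)) - (-5)/(7*3)) - 81509) = 1/((8/((-5*⅓)) - (-5)/(7*3)) - 81509) = 1/((8/(-5/3) - ⅐*(-5/3)) - 81509) = 1/((8*(-⅗) + 5/21) - 81509) = 1/((-24/5 + 5/21) - 81509) = 1/(-479/105 - 81509) = 1/(-8558924/105) = -105/8558924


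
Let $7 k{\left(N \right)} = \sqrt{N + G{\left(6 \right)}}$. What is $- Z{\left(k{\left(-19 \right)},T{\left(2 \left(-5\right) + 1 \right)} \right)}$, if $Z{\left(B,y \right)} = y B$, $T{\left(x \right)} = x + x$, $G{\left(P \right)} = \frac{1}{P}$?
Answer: $\frac{3 i \sqrt{678}}{7} \approx 11.159 i$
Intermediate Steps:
$k{\left(N \right)} = \frac{\sqrt{\frac{1}{6} + N}}{7}$ ($k{\left(N \right)} = \frac{\sqrt{N + \frac{1}{6}}}{7} = \frac{\sqrt{\frac{1}{6} + N}}{7}$)
$T{\left(x \right)} = 2 x$
$Z{\left(B,y \right)} = B y$
$- Z{\left(k{\left(-19 \right)},T{\left(2 \left(-5\right) + 1 \right)} \right)} = - \frac{\sqrt{6 + 36 \left(-19\right)}}{42} \cdot 2 \left(2 \left(-5\right) + 1\right) = - \frac{\sqrt{6 - 684}}{42} \cdot 2 \left(-10 + 1\right) = - \frac{\sqrt{-678}}{42} \cdot 2 \left(-9\right) = - \frac{i \sqrt{678}}{42} \left(-18\right) = - \frac{\left(-3\right) i \sqrt{678}}{7} = \frac{3 i \sqrt{678}}{7}$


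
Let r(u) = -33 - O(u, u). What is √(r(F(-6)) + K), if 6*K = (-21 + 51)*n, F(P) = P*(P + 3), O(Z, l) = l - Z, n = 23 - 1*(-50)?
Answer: 2*√83 ≈ 18.221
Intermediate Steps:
n = 73 (n = 23 + 50 = 73)
F(P) = P*(3 + P)
K = 365 (K = ((-21 + 51)*73)/6 = (30*73)/6 = (⅙)*2190 = 365)
r(u) = -33 (r(u) = -33 - (u - u) = -33 - 1*0 = -33 + 0 = -33)
√(r(F(-6)) + K) = √(-33 + 365) = √332 = 2*√83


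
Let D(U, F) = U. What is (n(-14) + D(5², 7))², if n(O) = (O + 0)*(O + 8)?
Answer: 11881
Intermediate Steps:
n(O) = O*(8 + O)
(n(-14) + D(5², 7))² = (-14*(8 - 14) + 5²)² = (-14*(-6) + 25)² = (84 + 25)² = 109² = 11881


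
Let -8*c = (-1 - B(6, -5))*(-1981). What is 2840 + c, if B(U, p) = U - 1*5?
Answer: 9379/4 ≈ 2344.8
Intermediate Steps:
B(U, p) = -5 + U (B(U, p) = U - 5 = -5 + U)
c = -1981/4 (c = -(-1 - (-5 + 6))*(-1981)/8 = -(-1 - 1*1)*(-1981)/8 = -(-1 - 1)*(-1981)/8 = -(-1)*(-1981)/4 = -1/8*3962 = -1981/4 ≈ -495.25)
2840 + c = 2840 - 1981/4 = 9379/4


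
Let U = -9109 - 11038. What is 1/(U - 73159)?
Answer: -1/93306 ≈ -1.0717e-5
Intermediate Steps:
U = -20147
1/(U - 73159) = 1/(-20147 - 73159) = 1/(-93306) = -1/93306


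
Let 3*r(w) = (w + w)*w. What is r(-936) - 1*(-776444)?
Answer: 1360508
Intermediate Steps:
r(w) = 2*w²/3 (r(w) = ((w + w)*w)/3 = ((2*w)*w)/3 = (2*w²)/3 = 2*w²/3)
r(-936) - 1*(-776444) = (⅔)*(-936)² - 1*(-776444) = (⅔)*876096 + 776444 = 584064 + 776444 = 1360508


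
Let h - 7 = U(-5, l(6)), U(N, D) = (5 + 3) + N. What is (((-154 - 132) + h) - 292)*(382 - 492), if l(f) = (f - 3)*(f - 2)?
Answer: 62480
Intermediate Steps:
l(f) = (-3 + f)*(-2 + f)
U(N, D) = 8 + N
h = 10 (h = 7 + (8 - 5) = 7 + 3 = 10)
(((-154 - 132) + h) - 292)*(382 - 492) = (((-154 - 132) + 10) - 292)*(382 - 492) = ((-286 + 10) - 292)*(-110) = (-276 - 292)*(-110) = -568*(-110) = 62480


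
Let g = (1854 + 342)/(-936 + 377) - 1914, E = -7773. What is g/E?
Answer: 357374/1448369 ≈ 0.24674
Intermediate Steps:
g = -1072122/559 (g = 2196/(-559) - 1914 = 2196*(-1/559) - 1914 = -2196/559 - 1914 = -1072122/559 ≈ -1917.9)
g/E = -1072122/559/(-7773) = -1072122/559*(-1/7773) = 357374/1448369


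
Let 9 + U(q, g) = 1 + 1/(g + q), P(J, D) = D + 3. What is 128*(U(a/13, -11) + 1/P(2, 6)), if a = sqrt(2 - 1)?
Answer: -652736/639 ≈ -1021.5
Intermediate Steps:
P(J, D) = 3 + D
a = 1 (a = sqrt(1) = 1)
U(q, g) = -8 + 1/(g + q) (U(q, g) = -9 + (1 + 1/(g + q)) = -8 + 1/(g + q))
128*(U(a/13, -11) + 1/P(2, 6)) = 128*((1 - 8*(-11) - 8/13)/(-11 + 1/13) + 1/(3 + 6)) = 128*((1 + 88 - 8/13)/(-11 + 1*(1/13)) + 1/9) = 128*((1 + 88 - 8*1/13)/(-11 + 1/13) + 1/9) = 128*((1 + 88 - 8/13)/(-142/13) + 1/9) = 128*(-13/142*1149/13 + 1/9) = 128*(-1149/142 + 1/9) = 128*(-10199/1278) = -652736/639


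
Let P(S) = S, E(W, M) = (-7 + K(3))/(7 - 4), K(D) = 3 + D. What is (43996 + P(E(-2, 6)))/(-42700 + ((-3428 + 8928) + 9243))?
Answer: -131987/83871 ≈ -1.5737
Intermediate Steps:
E(W, M) = -⅓ (E(W, M) = (-7 + (3 + 3))/(7 - 4) = (-7 + 6)/3 = -1*⅓ = -⅓)
(43996 + P(E(-2, 6)))/(-42700 + ((-3428 + 8928) + 9243)) = (43996 - ⅓)/(-42700 + ((-3428 + 8928) + 9243)) = 131987/(3*(-42700 + (5500 + 9243))) = 131987/(3*(-42700 + 14743)) = (131987/3)/(-27957) = (131987/3)*(-1/27957) = -131987/83871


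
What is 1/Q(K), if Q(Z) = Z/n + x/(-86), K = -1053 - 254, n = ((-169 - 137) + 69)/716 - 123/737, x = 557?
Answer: 22595382/59167291675 ≈ 0.00038189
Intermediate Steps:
n = -262737/527692 (n = (-306 + 69)*(1/716) - 123*1/737 = -237*1/716 - 123/737 = -237/716 - 123/737 = -262737/527692 ≈ -0.49790)
K = -1307
Q(Z) = -557/86 - 527692*Z/262737 (Q(Z) = Z/(-262737/527692) + 557/(-86) = Z*(-527692/262737) + 557*(-1/86) = -527692*Z/262737 - 557/86 = -557/86 - 527692*Z/262737)
1/Q(K) = 1/(-557/86 - 527692/262737*(-1307)) = 1/(-557/86 + 689693444/262737) = 1/(59167291675/22595382) = 22595382/59167291675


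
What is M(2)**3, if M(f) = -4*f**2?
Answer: -4096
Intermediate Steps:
M(2)**3 = (-4*2**2)**3 = (-4*4)**3 = (-16)**3 = -4096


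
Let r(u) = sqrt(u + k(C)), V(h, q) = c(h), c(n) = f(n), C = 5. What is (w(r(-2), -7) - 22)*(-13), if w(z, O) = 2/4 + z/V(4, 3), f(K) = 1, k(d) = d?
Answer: 559/2 - 13*sqrt(3) ≈ 256.98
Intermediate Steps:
c(n) = 1
V(h, q) = 1
r(u) = sqrt(5 + u) (r(u) = sqrt(u + 5) = sqrt(5 + u))
w(z, O) = 1/2 + z (w(z, O) = 2/4 + z/1 = 2*(1/4) + z*1 = 1/2 + z)
(w(r(-2), -7) - 22)*(-13) = ((1/2 + sqrt(5 - 2)) - 22)*(-13) = ((1/2 + sqrt(3)) - 22)*(-13) = (-43/2 + sqrt(3))*(-13) = 559/2 - 13*sqrt(3)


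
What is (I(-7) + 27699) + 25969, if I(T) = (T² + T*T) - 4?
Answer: 53762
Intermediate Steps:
I(T) = -4 + 2*T² (I(T) = (T² + T²) - 4 = 2*T² - 4 = -4 + 2*T²)
(I(-7) + 27699) + 25969 = ((-4 + 2*(-7)²) + 27699) + 25969 = ((-4 + 2*49) + 27699) + 25969 = ((-4 + 98) + 27699) + 25969 = (94 + 27699) + 25969 = 27793 + 25969 = 53762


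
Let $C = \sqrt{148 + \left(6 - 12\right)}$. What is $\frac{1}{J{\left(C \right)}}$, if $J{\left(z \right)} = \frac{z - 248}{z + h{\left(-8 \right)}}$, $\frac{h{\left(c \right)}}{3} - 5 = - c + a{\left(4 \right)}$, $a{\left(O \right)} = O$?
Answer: $- \frac{6395}{30681} - \frac{299 \sqrt{142}}{61362} \approx -0.2665$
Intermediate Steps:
$h{\left(c \right)} = 27 - 3 c$ ($h{\left(c \right)} = 15 + 3 \left(- c + 4\right) = 15 + 3 \left(4 - c\right) = 15 - \left(-12 + 3 c\right) = 27 - 3 c$)
$C = \sqrt{142}$ ($C = \sqrt{148 + \left(6 - 12\right)} = \sqrt{148 - 6} = \sqrt{142} \approx 11.916$)
$J{\left(z \right)} = \frac{-248 + z}{51 + z}$ ($J{\left(z \right)} = \frac{z - 248}{z + \left(27 - -24\right)} = \frac{-248 + z}{z + \left(27 + 24\right)} = \frac{-248 + z}{z + 51} = \frac{-248 + z}{51 + z}$)
$\frac{1}{J{\left(C \right)}} = \frac{1}{\frac{1}{51 + \sqrt{142}} \left(-248 + \sqrt{142}\right)} = \frac{51 + \sqrt{142}}{-248 + \sqrt{142}}$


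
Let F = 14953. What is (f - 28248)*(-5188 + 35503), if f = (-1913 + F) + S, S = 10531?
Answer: -141783255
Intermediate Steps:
f = 23571 (f = (-1913 + 14953) + 10531 = 13040 + 10531 = 23571)
(f - 28248)*(-5188 + 35503) = (23571 - 28248)*(-5188 + 35503) = -4677*30315 = -141783255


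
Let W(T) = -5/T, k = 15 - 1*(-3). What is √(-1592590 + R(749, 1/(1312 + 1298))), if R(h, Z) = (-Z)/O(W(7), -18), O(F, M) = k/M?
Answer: I*√1205431370710/870 ≈ 1262.0*I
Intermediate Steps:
k = 18 (k = 15 + 3 = 18)
O(F, M) = 18/M
R(h, Z) = Z (R(h, Z) = (-Z)/((18/(-18))) = (-Z)/((18*(-1/18))) = -Z/(-1) = -Z*(-1) = Z)
√(-1592590 + R(749, 1/(1312 + 1298))) = √(-1592590 + 1/(1312 + 1298)) = √(-1592590 + 1/2610) = √(-4156659899/2610) = I*√1205431370710/870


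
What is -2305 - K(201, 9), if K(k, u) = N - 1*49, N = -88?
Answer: -2168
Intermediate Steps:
K(k, u) = -137 (K(k, u) = -88 - 1*49 = -88 - 49 = -137)
-2305 - K(201, 9) = -2305 - 1*(-137) = -2305 + 137 = -2168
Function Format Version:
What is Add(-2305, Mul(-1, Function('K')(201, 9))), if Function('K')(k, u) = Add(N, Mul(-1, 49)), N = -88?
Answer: -2168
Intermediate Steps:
Function('K')(k, u) = -137 (Function('K')(k, u) = Add(-88, Mul(-1, 49)) = Add(-88, -49) = -137)
Add(-2305, Mul(-1, Function('K')(201, 9))) = Add(-2305, Mul(-1, -137)) = Add(-2305, 137) = -2168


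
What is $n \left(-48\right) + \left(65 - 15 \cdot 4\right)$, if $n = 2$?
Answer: $-91$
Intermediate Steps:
$n \left(-48\right) + \left(65 - 15 \cdot 4\right) = 2 \left(-48\right) + \left(65 - 15 \cdot 4\right) = -96 + \left(65 - 60\right) = -96 + 5 = -91$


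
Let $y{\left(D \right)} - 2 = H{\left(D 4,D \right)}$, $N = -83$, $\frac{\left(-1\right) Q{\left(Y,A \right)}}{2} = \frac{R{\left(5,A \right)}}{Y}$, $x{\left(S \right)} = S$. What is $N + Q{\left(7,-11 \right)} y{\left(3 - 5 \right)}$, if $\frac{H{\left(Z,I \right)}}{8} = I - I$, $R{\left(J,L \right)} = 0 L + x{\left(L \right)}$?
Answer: $- \frac{537}{7} \approx -76.714$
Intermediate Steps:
$R{\left(J,L \right)} = L$ ($R{\left(J,L \right)} = 0 L + L = 0 + L = L$)
$Q{\left(Y,A \right)} = - \frac{2 A}{Y}$ ($Q{\left(Y,A \right)} = - 2 \frac{A}{Y} = - \frac{2 A}{Y}$)
$H{\left(Z,I \right)} = 0$ ($H{\left(Z,I \right)} = 8 \left(I - I\right) = 8 \cdot 0 = 0$)
$y{\left(D \right)} = 2$ ($y{\left(D \right)} = 2 + 0 = 2$)
$N + Q{\left(7,-11 \right)} y{\left(3 - 5 \right)} = -83 + \left(-2\right) \left(-11\right) \frac{1}{7} \cdot 2 = -83 + \frac{22}{7} \cdot 2 = -83 + \frac{44}{7} = - \frac{537}{7}$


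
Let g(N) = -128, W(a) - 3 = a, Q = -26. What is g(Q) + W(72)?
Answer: -53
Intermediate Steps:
W(a) = 3 + a
g(Q) + W(72) = -128 + (3 + 72) = -128 + 75 = -53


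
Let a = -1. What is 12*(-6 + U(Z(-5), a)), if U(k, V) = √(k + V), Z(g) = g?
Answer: -72 + 12*I*√6 ≈ -72.0 + 29.394*I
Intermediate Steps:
U(k, V) = √(V + k)
12*(-6 + U(Z(-5), a)) = 12*(-6 + √(-1 - 5)) = 12*(-6 + √(-6)) = 12*(-6 + I*√6) = -72 + 12*I*√6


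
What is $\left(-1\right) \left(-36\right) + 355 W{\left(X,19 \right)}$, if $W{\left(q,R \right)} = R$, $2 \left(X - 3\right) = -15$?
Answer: $6781$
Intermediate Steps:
$X = - \frac{9}{2}$ ($X = 3 + \frac{1}{2} \left(-15\right) = 3 - \frac{15}{2} = - \frac{9}{2} \approx -4.5$)
$\left(-1\right) \left(-36\right) + 355 W{\left(X,19 \right)} = \left(-1\right) \left(-36\right) + 355 \cdot 19 = 36 + 6745 = 6781$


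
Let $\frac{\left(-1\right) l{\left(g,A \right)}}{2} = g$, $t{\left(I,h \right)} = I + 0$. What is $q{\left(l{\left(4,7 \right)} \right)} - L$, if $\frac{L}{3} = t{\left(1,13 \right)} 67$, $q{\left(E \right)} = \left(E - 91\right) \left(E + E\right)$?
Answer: $1383$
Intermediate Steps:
$t{\left(I,h \right)} = I$
$l{\left(g,A \right)} = - 2 g$
$q{\left(E \right)} = 2 E \left(-91 + E\right)$ ($q{\left(E \right)} = \left(-91 + E\right) 2 E = 2 E \left(-91 + E\right)$)
$L = 201$ ($L = 3 \cdot 1 \cdot 67 = 3 \cdot 67 = 201$)
$q{\left(l{\left(4,7 \right)} \right)} - L = 2 \left(\left(-2\right) 4\right) \left(-91 - 8\right) - 201 = 2 \left(-8\right) \left(-91 - 8\right) - 201 = 2 \left(-8\right) \left(-99\right) - 201 = 1584 - 201 = 1383$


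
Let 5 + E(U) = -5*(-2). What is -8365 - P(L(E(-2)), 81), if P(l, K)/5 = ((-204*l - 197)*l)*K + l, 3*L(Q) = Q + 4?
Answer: 974555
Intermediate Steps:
E(U) = 5 (E(U) = -5 - 5*(-2) = -5 + 10 = 5)
L(Q) = 4/3 + Q/3 (L(Q) = (Q + 4)/3 = (4 + Q)/3 = 4/3 + Q/3)
P(l, K) = 5*l + 5*K*l*(-197 - 204*l) (P(l, K) = 5*(((-204*l - 197)*l)*K + l) = 5*(((-197 - 204*l)*l)*K + l) = 5*((l*(-197 - 204*l))*K + l) = 5*(K*l*(-197 - 204*l) + l) = 5*(l + K*l*(-197 - 204*l)) = 5*l + 5*K*l*(-197 - 204*l))
-8365 - P(L(E(-2)), 81) = -8365 - 5*(4/3 + (⅓)*5)*(1 - 197*81 - 204*81*(4/3 + (⅓)*5)) = -8365 - 5*(4/3 + 5/3)*(1 - 15957 - 204*81*(4/3 + 5/3)) = -8365 - 5*3*(1 - 15957 - 204*81*3) = -8365 - 5*3*(1 - 15957 - 49572) = -8365 - 5*3*(-65528) = -8365 - 1*(-982920) = -8365 + 982920 = 974555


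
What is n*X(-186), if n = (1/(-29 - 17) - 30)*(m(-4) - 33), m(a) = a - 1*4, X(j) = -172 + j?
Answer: -10135159/23 ≈ -4.4066e+5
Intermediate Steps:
m(a) = -4 + a (m(a) = a - 4 = -4 + a)
n = 56621/46 (n = (1/(-29 - 17) - 30)*((-4 - 4) - 33) = (1/(-46) - 30)*(-8 - 33) = (-1/46 - 30)*(-41) = -1381/46*(-41) = 56621/46 ≈ 1230.9)
n*X(-186) = 56621*(-172 - 186)/46 = (56621/46)*(-358) = -10135159/23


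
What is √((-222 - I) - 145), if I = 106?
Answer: I*√473 ≈ 21.749*I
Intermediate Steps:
√((-222 - I) - 145) = √((-222 - 1*106) - 145) = √((-222 - 106) - 145) = √(-328 - 145) = √(-473) = I*√473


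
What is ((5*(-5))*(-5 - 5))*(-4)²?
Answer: 4000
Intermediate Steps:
((5*(-5))*(-5 - 5))*(-4)² = -25*(-10)*16 = 250*16 = 4000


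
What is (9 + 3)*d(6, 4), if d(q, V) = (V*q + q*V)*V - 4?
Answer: 2256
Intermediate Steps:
d(q, V) = -4 + 2*q*V**2 (d(q, V) = (V*q + V*q)*V - 4 = (2*V*q)*V - 4 = 2*q*V**2 - 4 = -4 + 2*q*V**2)
(9 + 3)*d(6, 4) = (9 + 3)*(-4 + 2*6*4**2) = 12*(-4 + 2*6*16) = 12*(-4 + 192) = 12*188 = 2256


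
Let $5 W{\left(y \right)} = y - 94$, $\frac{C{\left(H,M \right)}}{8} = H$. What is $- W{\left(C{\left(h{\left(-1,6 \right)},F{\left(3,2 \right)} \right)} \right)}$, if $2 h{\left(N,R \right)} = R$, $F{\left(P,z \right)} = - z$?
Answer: $14$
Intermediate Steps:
$h{\left(N,R \right)} = \frac{R}{2}$
$C{\left(H,M \right)} = 8 H$
$W{\left(y \right)} = - \frac{94}{5} + \frac{y}{5}$ ($W{\left(y \right)} = \frac{y - 94}{5} = \frac{-94 + y}{5} = - \frac{94}{5} + \frac{y}{5}$)
$- W{\left(C{\left(h{\left(-1,6 \right)},F{\left(3,2 \right)} \right)} \right)} = - (- \frac{94}{5} + \frac{8 \cdot \frac{1}{2} \cdot 6}{5}) = - (- \frac{94}{5} + \frac{8 \cdot 3}{5}) = - (- \frac{94}{5} + \frac{1}{5} \cdot 24) = - (- \frac{94}{5} + \frac{24}{5}) = \left(-1\right) \left(-14\right) = 14$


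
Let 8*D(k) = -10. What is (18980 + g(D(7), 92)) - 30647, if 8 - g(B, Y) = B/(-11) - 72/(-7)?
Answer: -3594175/308 ≈ -11669.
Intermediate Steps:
D(k) = -5/4 (D(k) = (⅛)*(-10) = -5/4)
g(B, Y) = -16/7 + B/11 (g(B, Y) = 8 - (B/(-11) - 72/(-7)) = 8 - (B*(-1/11) - 72*(-⅐)) = 8 - (-B/11 + 72/7) = 8 - (72/7 - B/11) = 8 + (-72/7 + B/11) = -16/7 + B/11)
(18980 + g(D(7), 92)) - 30647 = (18980 + (-16/7 + (1/11)*(-5/4))) - 30647 = (18980 + (-16/7 - 5/44)) - 30647 = (18980 - 739/308) - 30647 = 5845101/308 - 30647 = -3594175/308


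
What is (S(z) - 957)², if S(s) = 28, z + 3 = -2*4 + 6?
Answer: 863041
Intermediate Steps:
z = -5 (z = -3 + (-2*4 + 6) = -3 + (-8 + 6) = -3 - 2 = -5)
(S(z) - 957)² = (28 - 957)² = (-929)² = 863041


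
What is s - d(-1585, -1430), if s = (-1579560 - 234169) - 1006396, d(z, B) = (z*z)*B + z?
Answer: 3589663210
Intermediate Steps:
d(z, B) = z + B*z**2 (d(z, B) = z**2*B + z = B*z**2 + z = z + B*z**2)
s = -2820125 (s = -1813729 - 1006396 = -2820125)
s - d(-1585, -1430) = -2820125 - (-1585)*(1 - 1430*(-1585)) = -2820125 - (-1585)*(1 + 2266550) = -2820125 - (-1585)*2266551 = -2820125 - 1*(-3592483335) = -2820125 + 3592483335 = 3589663210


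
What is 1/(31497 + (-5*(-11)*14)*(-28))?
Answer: 1/9937 ≈ 0.00010063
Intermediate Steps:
1/(31497 + (-5*(-11)*14)*(-28)) = 1/(31497 + (55*14)*(-28)) = 1/(31497 + 770*(-28)) = 1/(31497 - 21560) = 1/9937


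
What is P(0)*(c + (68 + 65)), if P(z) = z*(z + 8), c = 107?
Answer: 0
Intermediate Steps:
P(z) = z*(8 + z)
P(0)*(c + (68 + 65)) = (0*(8 + 0))*(107 + (68 + 65)) = (0*8)*(107 + 133) = 0*240 = 0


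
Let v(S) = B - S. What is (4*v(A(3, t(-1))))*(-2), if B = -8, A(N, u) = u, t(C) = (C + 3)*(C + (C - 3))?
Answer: -16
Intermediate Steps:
t(C) = (-3 + 2*C)*(3 + C) (t(C) = (3 + C)*(C + (-3 + C)) = (3 + C)*(-3 + 2*C) = (-3 + 2*C)*(3 + C))
v(S) = -8 - S
(4*v(A(3, t(-1))))*(-2) = (4*(-8 - (-9 + 2*(-1)² + 3*(-1))))*(-2) = (4*(-8 - (-9 + 2*1 - 3)))*(-2) = (4*(-8 - (-9 + 2 - 3)))*(-2) = (4*(-8 - 1*(-10)))*(-2) = (4*(-8 + 10))*(-2) = (4*2)*(-2) = 8*(-2) = -16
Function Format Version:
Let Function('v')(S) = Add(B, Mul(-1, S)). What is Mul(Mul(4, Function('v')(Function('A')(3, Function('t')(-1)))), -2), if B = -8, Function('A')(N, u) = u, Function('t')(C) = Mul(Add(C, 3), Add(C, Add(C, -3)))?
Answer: -16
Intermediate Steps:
Function('t')(C) = Mul(Add(-3, Mul(2, C)), Add(3, C)) (Function('t')(C) = Mul(Add(3, C), Add(C, Add(-3, C))) = Mul(Add(3, C), Add(-3, Mul(2, C))) = Mul(Add(-3, Mul(2, C)), Add(3, C)))
Function('v')(S) = Add(-8, Mul(-1, S))
Mul(Mul(4, Function('v')(Function('A')(3, Function('t')(-1)))), -2) = Mul(Mul(4, Add(-8, Mul(-1, Add(-9, Mul(2, Pow(-1, 2)), Mul(3, -1))))), -2) = Mul(Mul(4, Add(-8, Mul(-1, Add(-9, Mul(2, 1), -3)))), -2) = Mul(Mul(4, Add(-8, Mul(-1, Add(-9, 2, -3)))), -2) = Mul(Mul(4, Add(-8, Mul(-1, -10))), -2) = Mul(Mul(4, Add(-8, 10)), -2) = Mul(Mul(4, 2), -2) = Mul(8, -2) = -16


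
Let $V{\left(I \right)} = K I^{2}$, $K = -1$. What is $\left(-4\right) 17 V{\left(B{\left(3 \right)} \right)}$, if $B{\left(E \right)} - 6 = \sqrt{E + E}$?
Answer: $2856 + 816 \sqrt{6} \approx 4854.8$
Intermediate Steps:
$B{\left(E \right)} = 6 + \sqrt{2} \sqrt{E}$ ($B{\left(E \right)} = 6 + \sqrt{E + E} = 6 + \sqrt{2 E} = 6 + \sqrt{2} \sqrt{E}$)
$V{\left(I \right)} = - I^{2}$
$\left(-4\right) 17 V{\left(B{\left(3 \right)} \right)} = \left(-4\right) 17 \left(- \left(6 + \sqrt{2} \sqrt{3}\right)^{2}\right) = - 68 \left(- \left(6 + \sqrt{6}\right)^{2}\right) = 68 \left(6 + \sqrt{6}\right)^{2}$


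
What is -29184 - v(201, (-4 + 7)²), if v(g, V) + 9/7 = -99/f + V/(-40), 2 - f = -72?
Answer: -302316729/10360 ≈ -29181.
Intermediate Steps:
f = 74 (f = 2 - 1*(-72) = 2 + 72 = 74)
v(g, V) = -1359/518 - V/40 (v(g, V) = -9/7 + (-99/74 + V/(-40)) = -9/7 + (-99*1/74 + V*(-1/40)) = -9/7 + (-99/74 - V/40) = -1359/518 - V/40)
-29184 - v(201, (-4 + 7)²) = -29184 - (-1359/518 - (-4 + 7)²/40) = -29184 - (-1359/518 - 1/40*3²) = -29184 - (-1359/518 - 1/40*9) = -29184 - (-1359/518 - 9/40) = -29184 - 1*(-29511/10360) = -29184 + 29511/10360 = -302316729/10360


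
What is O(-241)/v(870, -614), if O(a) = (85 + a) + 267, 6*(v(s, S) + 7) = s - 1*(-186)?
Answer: 111/169 ≈ 0.65681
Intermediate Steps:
v(s, S) = 24 + s/6 (v(s, S) = -7 + (s - 1*(-186))/6 = -7 + (s + 186)/6 = -7 + (186 + s)/6 = -7 + (31 + s/6) = 24 + s/6)
O(a) = 352 + a
O(-241)/v(870, -614) = (352 - 241)/(24 + (⅙)*870) = 111/(24 + 145) = 111/169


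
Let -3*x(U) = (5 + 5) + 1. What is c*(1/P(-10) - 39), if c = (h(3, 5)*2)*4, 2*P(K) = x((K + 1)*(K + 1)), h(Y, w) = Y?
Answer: -10440/11 ≈ -949.09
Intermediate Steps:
x(U) = -11/3 (x(U) = -((5 + 5) + 1)/3 = -(10 + 1)/3 = -1/3*11 = -11/3)
P(K) = -11/6 (P(K) = (1/2)*(-11/3) = -11/6)
c = 24 (c = (3*2)*4 = 6*4 = 24)
c*(1/P(-10) - 39) = 24*(1/(-11/6) - 39) = 24*(-6/11 - 39) = 24*(-435/11) = -10440/11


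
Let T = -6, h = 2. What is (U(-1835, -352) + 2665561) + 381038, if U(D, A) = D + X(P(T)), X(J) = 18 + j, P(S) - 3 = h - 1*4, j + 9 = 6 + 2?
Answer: 3044781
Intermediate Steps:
j = -1 (j = -9 + (6 + 2) = -9 + 8 = -1)
P(S) = 1 (P(S) = 3 + (2 - 1*4) = 3 + (2 - 4) = 3 - 2 = 1)
X(J) = 17 (X(J) = 18 - 1 = 17)
U(D, A) = 17 + D (U(D, A) = D + 17 = 17 + D)
(U(-1835, -352) + 2665561) + 381038 = ((17 - 1835) + 2665561) + 381038 = (-1818 + 2665561) + 381038 = 2663743 + 381038 = 3044781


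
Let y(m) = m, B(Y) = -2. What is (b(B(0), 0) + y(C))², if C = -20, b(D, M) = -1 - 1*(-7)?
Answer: 196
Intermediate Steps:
b(D, M) = 6 (b(D, M) = -1 + 7 = 6)
(b(B(0), 0) + y(C))² = (6 - 20)² = (-14)² = 196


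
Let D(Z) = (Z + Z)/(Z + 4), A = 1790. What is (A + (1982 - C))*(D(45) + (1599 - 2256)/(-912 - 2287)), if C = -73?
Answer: 175828005/22393 ≈ 7851.9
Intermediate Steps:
D(Z) = 2*Z/(4 + Z) (D(Z) = (2*Z)/(4 + Z) = 2*Z/(4 + Z))
(A + (1982 - C))*(D(45) + (1599 - 2256)/(-912 - 2287)) = (1790 + (1982 - 1*(-73)))*(2*45/(4 + 45) + (1599 - 2256)/(-912 - 2287)) = (1790 + (1982 + 73))*(2*45/49 - 657/(-3199)) = (1790 + 2055)*(2*45*(1/49) - 657*(-1/3199)) = 3845*(90/49 + 657/3199) = 3845*(45729/22393) = 175828005/22393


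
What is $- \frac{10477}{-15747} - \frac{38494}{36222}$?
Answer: $- \frac{12592618}{31688213} \approx -0.39739$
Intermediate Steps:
$- \frac{10477}{-15747} - \frac{38494}{36222} = \left(-10477\right) \left(- \frac{1}{15747}\right) - \frac{19247}{18111} = \frac{10477}{15747} - \frac{19247}{18111} = - \frac{12592618}{31688213}$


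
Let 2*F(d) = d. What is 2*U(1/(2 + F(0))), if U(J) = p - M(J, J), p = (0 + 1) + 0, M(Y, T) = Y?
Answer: 1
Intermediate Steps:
p = 1 (p = 1 + 0 = 1)
F(d) = d/2
U(J) = 1 - J
2*U(1/(2 + F(0))) = 2*(1 - 1/(2 + (1/2)*0)) = 2*(1 - 1/(2 + 0)) = 2*(1 - 1/2) = 2*(1/2) = 1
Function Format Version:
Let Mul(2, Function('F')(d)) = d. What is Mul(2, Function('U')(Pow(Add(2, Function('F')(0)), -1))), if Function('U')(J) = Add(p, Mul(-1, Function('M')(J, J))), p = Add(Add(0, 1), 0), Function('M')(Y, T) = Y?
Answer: 1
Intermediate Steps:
p = 1 (p = Add(1, 0) = 1)
Function('F')(d) = Mul(Rational(1, 2), d)
Function('U')(J) = Add(1, Mul(-1, J))
Mul(2, Function('U')(Pow(Add(2, Function('F')(0)), -1))) = Mul(2, Add(1, Mul(-1, Pow(Add(2, Mul(Rational(1, 2), 0)), -1)))) = Mul(2, Add(1, Mul(-1, Pow(Add(2, 0), -1)))) = Mul(2, Add(1, Mul(-1, Pow(2, -1)))) = Mul(2, Add(1, Mul(-1, Rational(1, 2)))) = Mul(2, Add(1, Rational(-1, 2))) = Mul(2, Rational(1, 2)) = 1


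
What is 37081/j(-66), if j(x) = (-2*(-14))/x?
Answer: -1223673/14 ≈ -87405.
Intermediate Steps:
j(x) = 28/x
37081/j(-66) = 37081/((28/(-66))) = 37081/((28*(-1/66))) = 37081/(-14/33) = 37081*(-33/14) = -1223673/14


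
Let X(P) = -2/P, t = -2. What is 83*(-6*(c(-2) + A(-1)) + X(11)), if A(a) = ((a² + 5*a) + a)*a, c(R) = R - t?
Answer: -27556/11 ≈ -2505.1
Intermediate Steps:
c(R) = 2 + R (c(R) = R - 1*(-2) = R + 2 = 2 + R)
A(a) = a*(a² + 6*a) (A(a) = (a² + 6*a)*a = a*(a² + 6*a))
83*(-6*(c(-2) + A(-1)) + X(11)) = 83*(-6*((2 - 2) + (-1)²*(6 - 1)) - 2/11) = 83*(-6*(0 + 1*5) - 2*1/11) = 83*(-6*(0 + 5) - 2/11) = 83*(-6*5 - 2/11) = 83*(-30 - 2/11) = 83*(-332/11) = -27556/11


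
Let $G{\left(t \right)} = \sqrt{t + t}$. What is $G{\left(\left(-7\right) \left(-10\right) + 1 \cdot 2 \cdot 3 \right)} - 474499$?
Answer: $-474499 + 2 \sqrt{38} \approx -4.7449 \cdot 10^{5}$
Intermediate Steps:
$G{\left(t \right)} = \sqrt{2} \sqrt{t}$ ($G{\left(t \right)} = \sqrt{2 t} = \sqrt{2} \sqrt{t}$)
$G{\left(\left(-7\right) \left(-10\right) + 1 \cdot 2 \cdot 3 \right)} - 474499 = \sqrt{2} \sqrt{\left(-7\right) \left(-10\right) + 1 \cdot 2 \cdot 3} - 474499 = \sqrt{2} \sqrt{70 + 2 \cdot 3} - 474499 = \sqrt{2} \sqrt{70 + 6} - 474499 = \sqrt{2} \sqrt{76} - 474499 = \sqrt{2} \cdot 2 \sqrt{19} - 474499 = 2 \sqrt{38} - 474499 = -474499 + 2 \sqrt{38}$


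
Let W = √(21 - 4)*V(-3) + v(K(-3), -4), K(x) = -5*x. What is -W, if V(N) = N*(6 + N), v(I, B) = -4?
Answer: 4 + 9*√17 ≈ 41.108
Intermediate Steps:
W = -4 - 9*√17 (W = √(21 - 4)*(-3*(6 - 3)) - 4 = √17*(-3*3) - 4 = √17*(-9) - 4 = -9*√17 - 4 = -4 - 9*√17 ≈ -41.108)
-W = -(-4 - 9*√17) = 4 + 9*√17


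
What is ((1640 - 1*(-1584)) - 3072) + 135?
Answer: 287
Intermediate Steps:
((1640 - 1*(-1584)) - 3072) + 135 = ((1640 + 1584) - 3072) + 135 = (3224 - 3072) + 135 = 152 + 135 = 287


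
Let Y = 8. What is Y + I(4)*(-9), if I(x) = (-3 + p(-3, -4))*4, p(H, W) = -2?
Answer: 188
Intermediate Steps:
I(x) = -20 (I(x) = (-3 - 2)*4 = -5*4 = -20)
Y + I(4)*(-9) = 8 - 20*(-9) = 8 + 180 = 188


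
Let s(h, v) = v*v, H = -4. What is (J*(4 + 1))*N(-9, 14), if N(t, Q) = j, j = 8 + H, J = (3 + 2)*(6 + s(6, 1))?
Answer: 700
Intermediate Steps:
s(h, v) = v²
J = 35 (J = (3 + 2)*(6 + 1²) = 5*(6 + 1) = 5*7 = 35)
j = 4 (j = 8 - 4 = 4)
N(t, Q) = 4
(J*(4 + 1))*N(-9, 14) = (35*(4 + 1))*4 = (35*5)*4 = 175*4 = 700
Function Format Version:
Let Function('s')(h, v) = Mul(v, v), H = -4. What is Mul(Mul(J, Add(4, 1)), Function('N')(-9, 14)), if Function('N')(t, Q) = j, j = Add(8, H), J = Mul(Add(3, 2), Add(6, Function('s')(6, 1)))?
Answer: 700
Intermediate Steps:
Function('s')(h, v) = Pow(v, 2)
J = 35 (J = Mul(Add(3, 2), Add(6, Pow(1, 2))) = Mul(5, Add(6, 1)) = Mul(5, 7) = 35)
j = 4 (j = Add(8, -4) = 4)
Function('N')(t, Q) = 4
Mul(Mul(J, Add(4, 1)), Function('N')(-9, 14)) = Mul(Mul(35, Add(4, 1)), 4) = Mul(Mul(35, 5), 4) = Mul(175, 4) = 700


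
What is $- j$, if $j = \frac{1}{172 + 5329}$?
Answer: $- \frac{1}{5501} \approx -0.00018179$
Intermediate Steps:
$j = \frac{1}{5501} \approx 0.00018179$
$- j = \left(-1\right) \frac{1}{5501} = - \frac{1}{5501}$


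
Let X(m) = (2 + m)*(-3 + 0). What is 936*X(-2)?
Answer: 0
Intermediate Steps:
X(m) = -6 - 3*m (X(m) = (2 + m)*(-3) = -6 - 3*m)
936*X(-2) = 936*(-6 - 3*(-2)) = 936*(-6 + 6) = 936*0 = 0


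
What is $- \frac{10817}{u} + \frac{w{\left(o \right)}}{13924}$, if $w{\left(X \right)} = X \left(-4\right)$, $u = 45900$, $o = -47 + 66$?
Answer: $- \frac{38526077}{159777900} \approx -0.24112$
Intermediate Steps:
$o = 19$
$w{\left(X \right)} = - 4 X$
$- \frac{10817}{u} + \frac{w{\left(o \right)}}{13924} = - \frac{10817}{45900} + \frac{\left(-4\right) 19}{13924} = \left(-10817\right) \frac{1}{45900} - \frac{19}{3481} = - \frac{10817}{45900} - \frac{19}{3481} = - \frac{38526077}{159777900}$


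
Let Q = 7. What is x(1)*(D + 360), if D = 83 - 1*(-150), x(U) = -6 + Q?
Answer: 593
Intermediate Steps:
x(U) = 1 (x(U) = -6 + 7 = 1)
D = 233 (D = 83 + 150 = 233)
x(1)*(D + 360) = 1*(233 + 360) = 1*593 = 593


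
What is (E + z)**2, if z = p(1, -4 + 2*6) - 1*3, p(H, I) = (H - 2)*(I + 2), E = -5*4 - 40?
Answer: 5329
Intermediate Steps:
E = -60 (E = -20 - 40 = -60)
p(H, I) = (-2 + H)*(2 + I)
z = -13 (z = (-4 - 2*(-4 + 2*6) + 2*1 + 1*(-4 + 2*6)) - 1*3 = (-4 - 2*(-4 + 12) + 2 + 1*(-4 + 12)) - 3 = (-4 - 2*8 + 2 + 1*8) - 3 = (-4 - 16 + 2 + 8) - 3 = -10 - 3 = -13)
(E + z)**2 = (-60 - 13)**2 = (-73)**2 = 5329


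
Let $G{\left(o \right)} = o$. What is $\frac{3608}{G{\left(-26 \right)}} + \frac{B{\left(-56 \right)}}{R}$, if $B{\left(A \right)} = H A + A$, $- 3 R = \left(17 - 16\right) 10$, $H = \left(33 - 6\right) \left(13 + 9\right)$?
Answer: $\frac{128144}{13} \approx 9857.2$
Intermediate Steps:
$H = 594$ ($H = 27 \cdot 22 = 594$)
$R = - \frac{10}{3}$ ($R = - \frac{\left(17 - 16\right) 10}{3} = - \frac{1 \cdot 10}{3} = \left(- \frac{1}{3}\right) 10 = - \frac{10}{3} \approx -3.3333$)
$B{\left(A \right)} = 595 A$ ($B{\left(A \right)} = 594 A + A = 595 A$)
$\frac{3608}{G{\left(-26 \right)}} + \frac{B{\left(-56 \right)}}{R} = \frac{3608}{-26} + \frac{595 \left(-56\right)}{- \frac{10}{3}} = 3608 \left(- \frac{1}{26}\right) - -9996 = - \frac{1804}{13} + 9996 = \frac{128144}{13}$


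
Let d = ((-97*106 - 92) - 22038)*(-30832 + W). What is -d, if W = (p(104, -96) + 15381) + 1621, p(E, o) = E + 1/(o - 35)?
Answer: -58280244084/131 ≈ -4.4489e+8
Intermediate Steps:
p(E, o) = E + 1/(-35 + o)
W = 2240885/131 (W = ((1 - 35*104 + 104*(-96))/(-35 - 96) + 15381) + 1621 = ((1 - 3640 - 9984)/(-131) + 15381) + 1621 = (-1/131*(-13623) + 15381) + 1621 = (13623/131 + 15381) + 1621 = 2028534/131 + 1621 = 2240885/131 ≈ 17106.)
d = 58280244084/131 (d = ((-97*106 - 92) - 22038)*(-30832 + 2240885/131) = ((-10282 - 92) - 22038)*(-1798107/131) = (-10374 - 22038)*(-1798107/131) = -32412*(-1798107/131) = 58280244084/131 ≈ 4.4489e+8)
-d = -1*58280244084/131 = -58280244084/131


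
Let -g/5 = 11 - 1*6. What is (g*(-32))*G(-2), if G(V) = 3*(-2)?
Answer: -4800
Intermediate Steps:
G(V) = -6
g = -25 (g = -5*(11 - 1*6) = -5*(11 - 6) = -5*5 = -25)
(g*(-32))*G(-2) = -25*(-32)*(-6) = 800*(-6) = -4800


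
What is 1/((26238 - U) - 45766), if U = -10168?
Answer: -1/9360 ≈ -0.00010684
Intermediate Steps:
1/((26238 - U) - 45766) = 1/((26238 - 1*(-10168)) - 45766) = 1/((26238 + 10168) - 45766) = 1/(36406 - 45766) = 1/(-9360) = -1/9360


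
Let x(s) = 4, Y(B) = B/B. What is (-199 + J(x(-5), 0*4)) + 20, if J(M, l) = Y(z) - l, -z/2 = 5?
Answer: -178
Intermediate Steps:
z = -10 (z = -2*5 = -10)
Y(B) = 1
J(M, l) = 1 - l
(-199 + J(x(-5), 0*4)) + 20 = (-199 + (1 - 0*4)) + 20 = (-199 + (1 - 1*0)) + 20 = (-199 + (1 + 0)) + 20 = (-199 + 1) + 20 = -198 + 20 = -178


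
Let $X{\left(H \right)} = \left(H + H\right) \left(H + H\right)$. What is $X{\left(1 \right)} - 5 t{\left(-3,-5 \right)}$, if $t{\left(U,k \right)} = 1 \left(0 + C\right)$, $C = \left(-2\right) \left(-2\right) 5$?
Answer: $-96$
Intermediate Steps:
$C = 20$ ($C = 4 \cdot 5 = 20$)
$X{\left(H \right)} = 4 H^{2}$ ($X{\left(H \right)} = 2 H 2 H = 4 H^{2}$)
$t{\left(U,k \right)} = 20$ ($t{\left(U,k \right)} = 1 \left(0 + 20\right) = 1 \cdot 20 = 20$)
$X{\left(1 \right)} - 5 t{\left(-3,-5 \right)} = 4 \cdot 1^{2} - 100 = 4 \cdot 1 - 100 = 4 - 100 = -96$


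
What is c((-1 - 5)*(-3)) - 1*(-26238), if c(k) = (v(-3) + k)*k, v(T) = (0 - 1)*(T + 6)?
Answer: 26508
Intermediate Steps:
v(T) = -6 - T (v(T) = -(6 + T) = -6 - T)
c(k) = k*(-3 + k) (c(k) = ((-6 - 1*(-3)) + k)*k = ((-6 + 3) + k)*k = (-3 + k)*k = k*(-3 + k))
c((-1 - 5)*(-3)) - 1*(-26238) = ((-1 - 5)*(-3))*(-3 + (-1 - 5)*(-3)) - 1*(-26238) = (-6*(-3))*(-3 - 6*(-3)) + 26238 = 18*(-3 + 18) + 26238 = 18*15 + 26238 = 270 + 26238 = 26508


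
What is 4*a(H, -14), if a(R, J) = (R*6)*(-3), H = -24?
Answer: 1728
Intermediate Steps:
a(R, J) = -18*R (a(R, J) = (6*R)*(-3) = -18*R)
4*a(H, -14) = 4*(-18*(-24)) = 4*432 = 1728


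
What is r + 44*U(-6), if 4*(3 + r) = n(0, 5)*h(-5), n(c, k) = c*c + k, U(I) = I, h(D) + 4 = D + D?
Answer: -569/2 ≈ -284.50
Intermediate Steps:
h(D) = -4 + 2*D (h(D) = -4 + (D + D) = -4 + 2*D)
n(c, k) = k + c² (n(c, k) = c² + k = k + c²)
r = -41/2 (r = -3 + ((5 + 0²)*(-4 + 2*(-5)))/4 = -3 + ((5 + 0)*(-4 - 10))/4 = -3 + (5*(-14))/4 = -3 + (¼)*(-70) = -3 - 35/2 = -41/2 ≈ -20.500)
r + 44*U(-6) = -41/2 + 44*(-6) = -41/2 - 264 = -569/2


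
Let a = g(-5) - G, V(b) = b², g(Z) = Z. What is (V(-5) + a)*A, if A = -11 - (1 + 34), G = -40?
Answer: -2760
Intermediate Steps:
A = -46 (A = -11 - 1*35 = -11 - 35 = -46)
a = 35 (a = -5 - 1*(-40) = -5 + 40 = 35)
(V(-5) + a)*A = ((-5)² + 35)*(-46) = (25 + 35)*(-46) = 60*(-46) = -2760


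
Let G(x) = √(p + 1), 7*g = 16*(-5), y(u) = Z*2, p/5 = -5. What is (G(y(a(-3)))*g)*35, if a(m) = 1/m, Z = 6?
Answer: -800*I*√6 ≈ -1959.6*I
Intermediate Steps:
p = -25 (p = 5*(-5) = -25)
a(m) = 1/m
y(u) = 12 (y(u) = 6*2 = 12)
g = -80/7 (g = (16*(-5))/7 = (⅐)*(-80) = -80/7 ≈ -11.429)
G(x) = 2*I*√6 (G(x) = √(-25 + 1) = √(-24) = 2*I*√6)
(G(y(a(-3)))*g)*35 = ((2*I*√6)*(-80/7))*35 = -160*I*√6/7*35 = -800*I*√6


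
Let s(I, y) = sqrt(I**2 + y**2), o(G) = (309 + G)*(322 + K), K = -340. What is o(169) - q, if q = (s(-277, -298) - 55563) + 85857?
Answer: -38898 - sqrt(165533) ≈ -39305.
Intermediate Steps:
o(G) = -5562 - 18*G (o(G) = (309 + G)*(322 - 340) = (309 + G)*(-18) = -5562 - 18*G)
q = 30294 + sqrt(165533) (q = (sqrt((-277)**2 + (-298)**2) - 55563) + 85857 = (sqrt(76729 + 88804) - 55563) + 85857 = (sqrt(165533) - 55563) + 85857 = (-55563 + sqrt(165533)) + 85857 = 30294 + sqrt(165533) ≈ 30701.)
o(169) - q = (-5562 - 18*169) - (30294 + sqrt(165533)) = (-5562 - 3042) + (-30294 - sqrt(165533)) = -8604 + (-30294 - sqrt(165533)) = -38898 - sqrt(165533)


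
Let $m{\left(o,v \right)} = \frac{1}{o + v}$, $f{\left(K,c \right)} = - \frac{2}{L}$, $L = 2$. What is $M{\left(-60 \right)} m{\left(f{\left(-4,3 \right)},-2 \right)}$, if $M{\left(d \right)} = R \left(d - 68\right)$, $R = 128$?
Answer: $\frac{16384}{3} \approx 5461.3$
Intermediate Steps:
$f{\left(K,c \right)} = -1$ ($f{\left(K,c \right)} = - \frac{2}{2} = \left(-2\right) \frac{1}{2} = -1$)
$M{\left(d \right)} = -8704 + 128 d$ ($M{\left(d \right)} = 128 \left(d - 68\right) = 128 \left(-68 + d\right) = -8704 + 128 d$)
$M{\left(-60 \right)} m{\left(f{\left(-4,3 \right)},-2 \right)} = \frac{-8704 + 128 \left(-60\right)}{-1 - 2} = \frac{-8704 - 7680}{-3} = \left(-16384\right) \left(- \frac{1}{3}\right) = \frac{16384}{3}$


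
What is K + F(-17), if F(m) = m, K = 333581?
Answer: 333564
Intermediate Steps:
K + F(-17) = 333581 - 17 = 333564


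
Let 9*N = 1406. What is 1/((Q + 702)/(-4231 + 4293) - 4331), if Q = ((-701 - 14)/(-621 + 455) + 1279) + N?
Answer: -92628/397972423 ≈ -0.00023275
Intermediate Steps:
N = 1406/9 (N = (⅑)*1406 = 1406/9 ≈ 156.22)
Q = 2150657/1494 (Q = ((-701 - 14)/(-621 + 455) + 1279) + 1406/9 = (-715/(-166) + 1279) + 1406/9 = (-715*(-1/166) + 1279) + 1406/9 = (715/166 + 1279) + 1406/9 = 213029/166 + 1406/9 = 2150657/1494 ≈ 1439.5)
1/((Q + 702)/(-4231 + 4293) - 4331) = 1/((2150657/1494 + 702)/(-4231 + 4293) - 4331) = 1/((3199445/1494)/62 - 4331) = 1/((3199445/1494)*(1/62) - 4331) = 1/(3199445/92628 - 4331) = 1/(-397972423/92628) = -92628/397972423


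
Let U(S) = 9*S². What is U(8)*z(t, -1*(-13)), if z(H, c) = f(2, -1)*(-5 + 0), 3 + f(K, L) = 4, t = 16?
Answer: -2880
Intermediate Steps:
f(K, L) = 1 (f(K, L) = -3 + 4 = 1)
z(H, c) = -5 (z(H, c) = 1*(-5 + 0) = 1*(-5) = -5)
U(8)*z(t, -1*(-13)) = (9*8²)*(-5) = (9*64)*(-5) = 576*(-5) = -2880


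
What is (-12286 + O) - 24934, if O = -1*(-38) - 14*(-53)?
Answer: -36440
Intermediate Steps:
O = 780 (O = 38 + 742 = 780)
(-12286 + O) - 24934 = (-12286 + 780) - 24934 = -11506 - 24934 = -36440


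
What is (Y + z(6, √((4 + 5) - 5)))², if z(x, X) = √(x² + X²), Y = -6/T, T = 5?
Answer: 1036/25 - 24*√10/5 ≈ 26.261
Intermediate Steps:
Y = -6/5 ≈ -1.2000
z(x, X) = √(X² + x²)
(Y + z(6, √((4 + 5) - 5)))² = (-6/5 + √((√((4 + 5) - 5))² + 6²))² = (-6/5 + √((√(9 - 5))² + 36))² = (-6/5 + √((√4)² + 36))² = (-6/5 + √(2² + 36))² = (-6/5 + √(4 + 36))² = (-6/5 + √40)² = (-6/5 + 2*√10)²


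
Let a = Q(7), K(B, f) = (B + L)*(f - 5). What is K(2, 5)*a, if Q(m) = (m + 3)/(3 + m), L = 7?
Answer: 0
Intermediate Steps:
K(B, f) = (-5 + f)*(7 + B) (K(B, f) = (B + 7)*(f - 5) = (7 + B)*(-5 + f) = (-5 + f)*(7 + B))
Q(m) = 1 (Q(m) = (3 + m)/(3 + m) = 1)
a = 1
K(2, 5)*a = (-35 - 5*2 + 7*5 + 2*5)*1 = (-35 - 10 + 35 + 10)*1 = 0*1 = 0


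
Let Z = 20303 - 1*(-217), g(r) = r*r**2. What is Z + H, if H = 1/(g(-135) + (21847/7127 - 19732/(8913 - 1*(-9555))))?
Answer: 1661288056365983481/80959456939517 ≈ 20520.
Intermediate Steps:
g(r) = r**3
Z = 20520 (Z = 20303 + 217 = 20520)
H = -32905359/80959456939517 (H = 1/((-135)**3 + (21847/7127 - 19732/(8913 - 1*(-9555)))) = 1/(-2460375 + (21847*(1/7127) - 19732/(8913 + 9555))) = 1/(-2460375 + (21847/7127 - 19732/18468)) = 1/(-2460375 + (21847/7127 - 19732*1/18468)) = 1/(-2460375 + (21847/7127 - 4933/4617)) = 1/(-2460375 + 65710108/32905359) = 1/(-80959456939517/32905359) = -32905359/80959456939517 ≈ -4.0644e-7)
Z + H = 20520 - 32905359/80959456939517 = 1661288056365983481/80959456939517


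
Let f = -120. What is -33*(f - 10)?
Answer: 4290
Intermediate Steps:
-33*(f - 10) = -33*(-120 - 10) = -33*(-130) = 4290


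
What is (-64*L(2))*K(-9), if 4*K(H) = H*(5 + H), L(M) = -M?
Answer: 1152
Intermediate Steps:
K(H) = H*(5 + H)/4 (K(H) = (H*(5 + H))/4 = H*(5 + H)/4)
(-64*L(2))*K(-9) = (-(-64)*2)*((1/4)*(-9)*(5 - 9)) = (-64*(-2))*((1/4)*(-9)*(-4)) = 128*9 = 1152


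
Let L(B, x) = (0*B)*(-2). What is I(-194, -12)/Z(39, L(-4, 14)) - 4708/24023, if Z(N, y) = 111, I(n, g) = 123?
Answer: 810747/888851 ≈ 0.91213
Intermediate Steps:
L(B, x) = 0 (L(B, x) = 0*(-2) = 0)
I(-194, -12)/Z(39, L(-4, 14)) - 4708/24023 = 123/111 - 4708/24023 = 123*(1/111) - 4708*1/24023 = 41/37 - 4708/24023 = 810747/888851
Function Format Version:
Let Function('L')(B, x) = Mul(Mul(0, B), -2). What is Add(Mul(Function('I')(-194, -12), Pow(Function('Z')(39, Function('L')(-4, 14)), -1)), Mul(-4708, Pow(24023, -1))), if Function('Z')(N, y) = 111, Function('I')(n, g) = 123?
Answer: Rational(810747, 888851) ≈ 0.91213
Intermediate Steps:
Function('L')(B, x) = 0 (Function('L')(B, x) = Mul(0, -2) = 0)
Add(Mul(Function('I')(-194, -12), Pow(Function('Z')(39, Function('L')(-4, 14)), -1)), Mul(-4708, Pow(24023, -1))) = Add(Mul(123, Pow(111, -1)), Mul(-4708, Pow(24023, -1))) = Add(Mul(123, Rational(1, 111)), Mul(-4708, Rational(1, 24023))) = Add(Rational(41, 37), Rational(-4708, 24023)) = Rational(810747, 888851)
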